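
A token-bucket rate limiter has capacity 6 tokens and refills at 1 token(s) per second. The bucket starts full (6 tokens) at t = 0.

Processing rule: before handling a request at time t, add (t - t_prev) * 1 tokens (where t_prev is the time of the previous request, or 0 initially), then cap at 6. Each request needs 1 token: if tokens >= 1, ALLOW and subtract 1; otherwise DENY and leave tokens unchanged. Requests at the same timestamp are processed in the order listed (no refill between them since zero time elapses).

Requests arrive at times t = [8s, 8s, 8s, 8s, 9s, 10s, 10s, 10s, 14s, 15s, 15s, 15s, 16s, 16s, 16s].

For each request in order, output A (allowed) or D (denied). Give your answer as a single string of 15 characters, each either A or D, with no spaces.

Simulating step by step:
  req#1 t=8s: ALLOW
  req#2 t=8s: ALLOW
  req#3 t=8s: ALLOW
  req#4 t=8s: ALLOW
  req#5 t=9s: ALLOW
  req#6 t=10s: ALLOW
  req#7 t=10s: ALLOW
  req#8 t=10s: ALLOW
  req#9 t=14s: ALLOW
  req#10 t=15s: ALLOW
  req#11 t=15s: ALLOW
  req#12 t=15s: ALLOW
  req#13 t=16s: ALLOW
  req#14 t=16s: ALLOW
  req#15 t=16s: DENY

Answer: AAAAAAAAAAAAAAD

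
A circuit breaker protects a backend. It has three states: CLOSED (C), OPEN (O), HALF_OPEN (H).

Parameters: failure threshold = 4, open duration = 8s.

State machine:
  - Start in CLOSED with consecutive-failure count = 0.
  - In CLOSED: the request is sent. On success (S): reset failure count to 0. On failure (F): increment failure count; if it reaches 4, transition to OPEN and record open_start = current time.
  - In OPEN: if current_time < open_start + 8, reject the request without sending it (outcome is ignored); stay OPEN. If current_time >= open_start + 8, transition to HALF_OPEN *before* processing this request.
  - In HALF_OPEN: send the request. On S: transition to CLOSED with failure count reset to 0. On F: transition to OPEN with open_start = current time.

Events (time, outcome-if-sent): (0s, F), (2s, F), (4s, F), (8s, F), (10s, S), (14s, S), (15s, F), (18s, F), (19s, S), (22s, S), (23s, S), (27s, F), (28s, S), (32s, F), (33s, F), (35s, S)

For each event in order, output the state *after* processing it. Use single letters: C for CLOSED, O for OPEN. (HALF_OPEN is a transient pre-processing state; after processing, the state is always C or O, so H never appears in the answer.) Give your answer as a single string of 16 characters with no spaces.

Answer: CCCOOOOOOOOOOOOC

Derivation:
State after each event:
  event#1 t=0s outcome=F: state=CLOSED
  event#2 t=2s outcome=F: state=CLOSED
  event#3 t=4s outcome=F: state=CLOSED
  event#4 t=8s outcome=F: state=OPEN
  event#5 t=10s outcome=S: state=OPEN
  event#6 t=14s outcome=S: state=OPEN
  event#7 t=15s outcome=F: state=OPEN
  event#8 t=18s outcome=F: state=OPEN
  event#9 t=19s outcome=S: state=OPEN
  event#10 t=22s outcome=S: state=OPEN
  event#11 t=23s outcome=S: state=OPEN
  event#12 t=27s outcome=F: state=OPEN
  event#13 t=28s outcome=S: state=OPEN
  event#14 t=32s outcome=F: state=OPEN
  event#15 t=33s outcome=F: state=OPEN
  event#16 t=35s outcome=S: state=CLOSED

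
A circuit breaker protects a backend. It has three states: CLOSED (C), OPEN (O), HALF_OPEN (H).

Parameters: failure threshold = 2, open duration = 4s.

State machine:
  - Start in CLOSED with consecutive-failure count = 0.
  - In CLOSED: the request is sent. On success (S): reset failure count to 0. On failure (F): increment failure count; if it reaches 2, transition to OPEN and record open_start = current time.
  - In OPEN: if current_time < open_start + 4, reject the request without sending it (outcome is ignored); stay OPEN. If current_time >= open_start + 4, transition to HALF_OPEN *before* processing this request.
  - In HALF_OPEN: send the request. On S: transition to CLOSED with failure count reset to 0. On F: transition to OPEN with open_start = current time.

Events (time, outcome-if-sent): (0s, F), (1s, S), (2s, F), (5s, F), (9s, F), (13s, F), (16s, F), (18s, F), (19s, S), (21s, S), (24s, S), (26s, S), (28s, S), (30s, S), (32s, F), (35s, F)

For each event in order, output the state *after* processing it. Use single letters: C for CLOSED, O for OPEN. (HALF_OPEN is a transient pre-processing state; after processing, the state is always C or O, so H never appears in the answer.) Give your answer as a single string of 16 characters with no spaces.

State after each event:
  event#1 t=0s outcome=F: state=CLOSED
  event#2 t=1s outcome=S: state=CLOSED
  event#3 t=2s outcome=F: state=CLOSED
  event#4 t=5s outcome=F: state=OPEN
  event#5 t=9s outcome=F: state=OPEN
  event#6 t=13s outcome=F: state=OPEN
  event#7 t=16s outcome=F: state=OPEN
  event#8 t=18s outcome=F: state=OPEN
  event#9 t=19s outcome=S: state=OPEN
  event#10 t=21s outcome=S: state=OPEN
  event#11 t=24s outcome=S: state=CLOSED
  event#12 t=26s outcome=S: state=CLOSED
  event#13 t=28s outcome=S: state=CLOSED
  event#14 t=30s outcome=S: state=CLOSED
  event#15 t=32s outcome=F: state=CLOSED
  event#16 t=35s outcome=F: state=OPEN

Answer: CCCOOOOOOOCCCCCO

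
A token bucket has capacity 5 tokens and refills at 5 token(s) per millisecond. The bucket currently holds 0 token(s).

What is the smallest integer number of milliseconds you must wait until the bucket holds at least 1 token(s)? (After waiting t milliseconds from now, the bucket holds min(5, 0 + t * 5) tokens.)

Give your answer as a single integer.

Answer: 1

Derivation:
Need 0 + t * 5 >= 1, so t >= 1/5.
Smallest integer t = ceil(1/5) = 1.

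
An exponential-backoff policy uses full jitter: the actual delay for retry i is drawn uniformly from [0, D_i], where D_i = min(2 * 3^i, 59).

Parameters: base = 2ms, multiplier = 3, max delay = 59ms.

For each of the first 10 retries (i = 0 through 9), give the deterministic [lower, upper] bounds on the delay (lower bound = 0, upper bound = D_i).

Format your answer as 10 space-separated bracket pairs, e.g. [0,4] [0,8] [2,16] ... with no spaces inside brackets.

Computing bounds per retry:
  i=0: D_i=min(2*3^0,59)=2, bounds=[0,2]
  i=1: D_i=min(2*3^1,59)=6, bounds=[0,6]
  i=2: D_i=min(2*3^2,59)=18, bounds=[0,18]
  i=3: D_i=min(2*3^3,59)=54, bounds=[0,54]
  i=4: D_i=min(2*3^4,59)=59, bounds=[0,59]
  i=5: D_i=min(2*3^5,59)=59, bounds=[0,59]
  i=6: D_i=min(2*3^6,59)=59, bounds=[0,59]
  i=7: D_i=min(2*3^7,59)=59, bounds=[0,59]
  i=8: D_i=min(2*3^8,59)=59, bounds=[0,59]
  i=9: D_i=min(2*3^9,59)=59, bounds=[0,59]

Answer: [0,2] [0,6] [0,18] [0,54] [0,59] [0,59] [0,59] [0,59] [0,59] [0,59]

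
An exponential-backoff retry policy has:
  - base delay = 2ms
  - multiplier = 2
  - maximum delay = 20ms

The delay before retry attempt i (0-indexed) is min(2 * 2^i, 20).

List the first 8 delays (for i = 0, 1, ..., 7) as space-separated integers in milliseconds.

Computing each delay:
  i=0: min(2*2^0, 20) = 2
  i=1: min(2*2^1, 20) = 4
  i=2: min(2*2^2, 20) = 8
  i=3: min(2*2^3, 20) = 16
  i=4: min(2*2^4, 20) = 20
  i=5: min(2*2^5, 20) = 20
  i=6: min(2*2^6, 20) = 20
  i=7: min(2*2^7, 20) = 20

Answer: 2 4 8 16 20 20 20 20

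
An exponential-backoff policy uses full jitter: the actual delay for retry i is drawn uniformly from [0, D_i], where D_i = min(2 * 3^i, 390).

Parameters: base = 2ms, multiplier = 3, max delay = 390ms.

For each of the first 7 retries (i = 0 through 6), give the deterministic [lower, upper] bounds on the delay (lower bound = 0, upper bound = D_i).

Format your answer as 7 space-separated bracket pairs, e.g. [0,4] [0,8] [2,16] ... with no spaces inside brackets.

Answer: [0,2] [0,6] [0,18] [0,54] [0,162] [0,390] [0,390]

Derivation:
Computing bounds per retry:
  i=0: D_i=min(2*3^0,390)=2, bounds=[0,2]
  i=1: D_i=min(2*3^1,390)=6, bounds=[0,6]
  i=2: D_i=min(2*3^2,390)=18, bounds=[0,18]
  i=3: D_i=min(2*3^3,390)=54, bounds=[0,54]
  i=4: D_i=min(2*3^4,390)=162, bounds=[0,162]
  i=5: D_i=min(2*3^5,390)=390, bounds=[0,390]
  i=6: D_i=min(2*3^6,390)=390, bounds=[0,390]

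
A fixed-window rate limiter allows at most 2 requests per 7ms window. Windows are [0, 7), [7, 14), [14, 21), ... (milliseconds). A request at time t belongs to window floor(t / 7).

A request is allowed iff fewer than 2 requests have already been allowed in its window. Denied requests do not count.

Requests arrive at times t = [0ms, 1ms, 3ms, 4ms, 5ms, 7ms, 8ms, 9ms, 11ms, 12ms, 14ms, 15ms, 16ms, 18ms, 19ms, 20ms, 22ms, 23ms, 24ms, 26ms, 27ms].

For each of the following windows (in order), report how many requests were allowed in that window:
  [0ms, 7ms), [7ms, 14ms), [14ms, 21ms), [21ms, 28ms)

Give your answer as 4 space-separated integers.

Processing requests:
  req#1 t=0ms (window 0): ALLOW
  req#2 t=1ms (window 0): ALLOW
  req#3 t=3ms (window 0): DENY
  req#4 t=4ms (window 0): DENY
  req#5 t=5ms (window 0): DENY
  req#6 t=7ms (window 1): ALLOW
  req#7 t=8ms (window 1): ALLOW
  req#8 t=9ms (window 1): DENY
  req#9 t=11ms (window 1): DENY
  req#10 t=12ms (window 1): DENY
  req#11 t=14ms (window 2): ALLOW
  req#12 t=15ms (window 2): ALLOW
  req#13 t=16ms (window 2): DENY
  req#14 t=18ms (window 2): DENY
  req#15 t=19ms (window 2): DENY
  req#16 t=20ms (window 2): DENY
  req#17 t=22ms (window 3): ALLOW
  req#18 t=23ms (window 3): ALLOW
  req#19 t=24ms (window 3): DENY
  req#20 t=26ms (window 3): DENY
  req#21 t=27ms (window 3): DENY

Allowed counts by window: 2 2 2 2

Answer: 2 2 2 2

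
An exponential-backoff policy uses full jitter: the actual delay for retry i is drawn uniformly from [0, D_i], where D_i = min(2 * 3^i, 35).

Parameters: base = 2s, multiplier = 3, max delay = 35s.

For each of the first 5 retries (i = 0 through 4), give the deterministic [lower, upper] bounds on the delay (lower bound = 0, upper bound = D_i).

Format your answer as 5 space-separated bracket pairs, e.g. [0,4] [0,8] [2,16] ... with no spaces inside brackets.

Computing bounds per retry:
  i=0: D_i=min(2*3^0,35)=2, bounds=[0,2]
  i=1: D_i=min(2*3^1,35)=6, bounds=[0,6]
  i=2: D_i=min(2*3^2,35)=18, bounds=[0,18]
  i=3: D_i=min(2*3^3,35)=35, bounds=[0,35]
  i=4: D_i=min(2*3^4,35)=35, bounds=[0,35]

Answer: [0,2] [0,6] [0,18] [0,35] [0,35]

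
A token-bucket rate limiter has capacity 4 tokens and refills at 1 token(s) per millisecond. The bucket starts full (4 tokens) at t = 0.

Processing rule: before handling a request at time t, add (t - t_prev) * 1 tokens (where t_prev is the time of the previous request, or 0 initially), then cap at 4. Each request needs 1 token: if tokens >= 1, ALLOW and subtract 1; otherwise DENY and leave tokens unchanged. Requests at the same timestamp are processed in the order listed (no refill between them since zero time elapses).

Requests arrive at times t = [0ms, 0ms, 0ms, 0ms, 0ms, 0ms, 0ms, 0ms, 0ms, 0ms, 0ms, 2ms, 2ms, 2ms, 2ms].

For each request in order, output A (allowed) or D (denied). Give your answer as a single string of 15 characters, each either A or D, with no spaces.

Simulating step by step:
  req#1 t=0ms: ALLOW
  req#2 t=0ms: ALLOW
  req#3 t=0ms: ALLOW
  req#4 t=0ms: ALLOW
  req#5 t=0ms: DENY
  req#6 t=0ms: DENY
  req#7 t=0ms: DENY
  req#8 t=0ms: DENY
  req#9 t=0ms: DENY
  req#10 t=0ms: DENY
  req#11 t=0ms: DENY
  req#12 t=2ms: ALLOW
  req#13 t=2ms: ALLOW
  req#14 t=2ms: DENY
  req#15 t=2ms: DENY

Answer: AAAADDDDDDDAADD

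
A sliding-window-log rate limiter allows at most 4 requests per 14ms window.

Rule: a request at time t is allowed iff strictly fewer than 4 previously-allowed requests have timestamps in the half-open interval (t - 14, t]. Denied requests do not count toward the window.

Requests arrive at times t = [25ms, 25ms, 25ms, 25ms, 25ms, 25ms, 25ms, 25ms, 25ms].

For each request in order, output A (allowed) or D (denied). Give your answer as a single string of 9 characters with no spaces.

Answer: AAAADDDDD

Derivation:
Tracking allowed requests in the window:
  req#1 t=25ms: ALLOW
  req#2 t=25ms: ALLOW
  req#3 t=25ms: ALLOW
  req#4 t=25ms: ALLOW
  req#5 t=25ms: DENY
  req#6 t=25ms: DENY
  req#7 t=25ms: DENY
  req#8 t=25ms: DENY
  req#9 t=25ms: DENY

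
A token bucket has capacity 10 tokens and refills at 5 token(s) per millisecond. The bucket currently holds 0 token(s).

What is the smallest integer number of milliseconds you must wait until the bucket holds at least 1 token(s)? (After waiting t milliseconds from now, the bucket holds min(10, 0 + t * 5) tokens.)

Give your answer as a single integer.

Need 0 + t * 5 >= 1, so t >= 1/5.
Smallest integer t = ceil(1/5) = 1.

Answer: 1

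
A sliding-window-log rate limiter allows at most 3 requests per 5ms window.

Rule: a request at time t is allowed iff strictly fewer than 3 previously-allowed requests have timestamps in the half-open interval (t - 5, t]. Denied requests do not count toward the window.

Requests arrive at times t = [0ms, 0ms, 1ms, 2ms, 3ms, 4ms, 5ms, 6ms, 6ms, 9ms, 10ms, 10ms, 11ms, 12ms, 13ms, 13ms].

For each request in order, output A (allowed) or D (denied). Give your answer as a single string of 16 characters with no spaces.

Answer: AAADDDAAADADAADD

Derivation:
Tracking allowed requests in the window:
  req#1 t=0ms: ALLOW
  req#2 t=0ms: ALLOW
  req#3 t=1ms: ALLOW
  req#4 t=2ms: DENY
  req#5 t=3ms: DENY
  req#6 t=4ms: DENY
  req#7 t=5ms: ALLOW
  req#8 t=6ms: ALLOW
  req#9 t=6ms: ALLOW
  req#10 t=9ms: DENY
  req#11 t=10ms: ALLOW
  req#12 t=10ms: DENY
  req#13 t=11ms: ALLOW
  req#14 t=12ms: ALLOW
  req#15 t=13ms: DENY
  req#16 t=13ms: DENY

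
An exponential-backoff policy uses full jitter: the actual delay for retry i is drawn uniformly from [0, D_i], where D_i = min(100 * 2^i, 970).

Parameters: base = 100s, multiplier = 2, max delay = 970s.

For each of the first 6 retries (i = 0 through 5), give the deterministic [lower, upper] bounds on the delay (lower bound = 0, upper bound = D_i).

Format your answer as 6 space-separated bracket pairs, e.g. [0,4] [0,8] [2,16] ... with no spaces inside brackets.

Computing bounds per retry:
  i=0: D_i=min(100*2^0,970)=100, bounds=[0,100]
  i=1: D_i=min(100*2^1,970)=200, bounds=[0,200]
  i=2: D_i=min(100*2^2,970)=400, bounds=[0,400]
  i=3: D_i=min(100*2^3,970)=800, bounds=[0,800]
  i=4: D_i=min(100*2^4,970)=970, bounds=[0,970]
  i=5: D_i=min(100*2^5,970)=970, bounds=[0,970]

Answer: [0,100] [0,200] [0,400] [0,800] [0,970] [0,970]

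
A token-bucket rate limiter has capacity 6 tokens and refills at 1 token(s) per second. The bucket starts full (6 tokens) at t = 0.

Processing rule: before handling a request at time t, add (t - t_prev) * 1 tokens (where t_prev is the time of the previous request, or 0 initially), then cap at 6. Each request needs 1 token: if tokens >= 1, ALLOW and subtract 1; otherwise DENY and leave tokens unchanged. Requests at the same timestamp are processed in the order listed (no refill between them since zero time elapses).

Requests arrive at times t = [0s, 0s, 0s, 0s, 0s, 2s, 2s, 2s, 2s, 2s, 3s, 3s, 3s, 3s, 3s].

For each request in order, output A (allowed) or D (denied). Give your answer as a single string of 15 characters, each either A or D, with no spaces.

Answer: AAAAAAAADDADDDD

Derivation:
Simulating step by step:
  req#1 t=0s: ALLOW
  req#2 t=0s: ALLOW
  req#3 t=0s: ALLOW
  req#4 t=0s: ALLOW
  req#5 t=0s: ALLOW
  req#6 t=2s: ALLOW
  req#7 t=2s: ALLOW
  req#8 t=2s: ALLOW
  req#9 t=2s: DENY
  req#10 t=2s: DENY
  req#11 t=3s: ALLOW
  req#12 t=3s: DENY
  req#13 t=3s: DENY
  req#14 t=3s: DENY
  req#15 t=3s: DENY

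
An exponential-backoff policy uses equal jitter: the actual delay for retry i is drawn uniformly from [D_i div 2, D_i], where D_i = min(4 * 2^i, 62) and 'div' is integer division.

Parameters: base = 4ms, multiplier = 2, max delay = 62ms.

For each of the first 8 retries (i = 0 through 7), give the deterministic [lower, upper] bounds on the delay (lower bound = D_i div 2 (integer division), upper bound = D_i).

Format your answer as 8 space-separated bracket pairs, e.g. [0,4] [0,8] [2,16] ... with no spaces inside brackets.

Computing bounds per retry:
  i=0: D_i=min(4*2^0,62)=4, bounds=[2,4]
  i=1: D_i=min(4*2^1,62)=8, bounds=[4,8]
  i=2: D_i=min(4*2^2,62)=16, bounds=[8,16]
  i=3: D_i=min(4*2^3,62)=32, bounds=[16,32]
  i=4: D_i=min(4*2^4,62)=62, bounds=[31,62]
  i=5: D_i=min(4*2^5,62)=62, bounds=[31,62]
  i=6: D_i=min(4*2^6,62)=62, bounds=[31,62]
  i=7: D_i=min(4*2^7,62)=62, bounds=[31,62]

Answer: [2,4] [4,8] [8,16] [16,32] [31,62] [31,62] [31,62] [31,62]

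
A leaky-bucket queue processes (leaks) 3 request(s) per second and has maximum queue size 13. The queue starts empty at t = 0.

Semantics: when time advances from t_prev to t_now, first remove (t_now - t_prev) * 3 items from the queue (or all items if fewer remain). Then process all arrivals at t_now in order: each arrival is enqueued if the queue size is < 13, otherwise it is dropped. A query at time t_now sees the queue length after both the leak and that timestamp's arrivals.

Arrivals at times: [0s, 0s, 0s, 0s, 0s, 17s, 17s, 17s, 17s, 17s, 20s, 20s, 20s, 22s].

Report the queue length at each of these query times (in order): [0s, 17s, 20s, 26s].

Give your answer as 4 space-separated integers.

Answer: 5 5 3 0

Derivation:
Queue lengths at query times:
  query t=0s: backlog = 5
  query t=17s: backlog = 5
  query t=20s: backlog = 3
  query t=26s: backlog = 0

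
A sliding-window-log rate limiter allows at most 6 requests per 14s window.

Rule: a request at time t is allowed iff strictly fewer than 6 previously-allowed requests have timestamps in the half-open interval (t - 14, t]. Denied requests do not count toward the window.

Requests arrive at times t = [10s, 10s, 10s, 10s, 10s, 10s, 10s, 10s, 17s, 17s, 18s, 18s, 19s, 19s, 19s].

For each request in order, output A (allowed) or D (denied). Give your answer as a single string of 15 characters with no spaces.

Tracking allowed requests in the window:
  req#1 t=10s: ALLOW
  req#2 t=10s: ALLOW
  req#3 t=10s: ALLOW
  req#4 t=10s: ALLOW
  req#5 t=10s: ALLOW
  req#6 t=10s: ALLOW
  req#7 t=10s: DENY
  req#8 t=10s: DENY
  req#9 t=17s: DENY
  req#10 t=17s: DENY
  req#11 t=18s: DENY
  req#12 t=18s: DENY
  req#13 t=19s: DENY
  req#14 t=19s: DENY
  req#15 t=19s: DENY

Answer: AAAAAADDDDDDDDD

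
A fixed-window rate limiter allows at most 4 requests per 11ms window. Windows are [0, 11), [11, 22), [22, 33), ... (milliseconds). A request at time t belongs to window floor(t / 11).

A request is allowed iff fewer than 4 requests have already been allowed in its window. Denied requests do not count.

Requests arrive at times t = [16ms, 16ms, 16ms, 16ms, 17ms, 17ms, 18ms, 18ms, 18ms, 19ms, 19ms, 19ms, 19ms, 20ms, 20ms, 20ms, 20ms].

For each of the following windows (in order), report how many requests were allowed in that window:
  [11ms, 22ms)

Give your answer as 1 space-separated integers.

Processing requests:
  req#1 t=16ms (window 1): ALLOW
  req#2 t=16ms (window 1): ALLOW
  req#3 t=16ms (window 1): ALLOW
  req#4 t=16ms (window 1): ALLOW
  req#5 t=17ms (window 1): DENY
  req#6 t=17ms (window 1): DENY
  req#7 t=18ms (window 1): DENY
  req#8 t=18ms (window 1): DENY
  req#9 t=18ms (window 1): DENY
  req#10 t=19ms (window 1): DENY
  req#11 t=19ms (window 1): DENY
  req#12 t=19ms (window 1): DENY
  req#13 t=19ms (window 1): DENY
  req#14 t=20ms (window 1): DENY
  req#15 t=20ms (window 1): DENY
  req#16 t=20ms (window 1): DENY
  req#17 t=20ms (window 1): DENY

Allowed counts by window: 4

Answer: 4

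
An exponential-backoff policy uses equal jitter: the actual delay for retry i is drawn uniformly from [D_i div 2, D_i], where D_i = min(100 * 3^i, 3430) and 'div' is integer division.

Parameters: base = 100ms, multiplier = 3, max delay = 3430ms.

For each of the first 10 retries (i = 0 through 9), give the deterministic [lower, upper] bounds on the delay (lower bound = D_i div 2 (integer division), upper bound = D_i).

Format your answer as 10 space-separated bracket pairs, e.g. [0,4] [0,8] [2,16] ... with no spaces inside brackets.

Answer: [50,100] [150,300] [450,900] [1350,2700] [1715,3430] [1715,3430] [1715,3430] [1715,3430] [1715,3430] [1715,3430]

Derivation:
Computing bounds per retry:
  i=0: D_i=min(100*3^0,3430)=100, bounds=[50,100]
  i=1: D_i=min(100*3^1,3430)=300, bounds=[150,300]
  i=2: D_i=min(100*3^2,3430)=900, bounds=[450,900]
  i=3: D_i=min(100*3^3,3430)=2700, bounds=[1350,2700]
  i=4: D_i=min(100*3^4,3430)=3430, bounds=[1715,3430]
  i=5: D_i=min(100*3^5,3430)=3430, bounds=[1715,3430]
  i=6: D_i=min(100*3^6,3430)=3430, bounds=[1715,3430]
  i=7: D_i=min(100*3^7,3430)=3430, bounds=[1715,3430]
  i=8: D_i=min(100*3^8,3430)=3430, bounds=[1715,3430]
  i=9: D_i=min(100*3^9,3430)=3430, bounds=[1715,3430]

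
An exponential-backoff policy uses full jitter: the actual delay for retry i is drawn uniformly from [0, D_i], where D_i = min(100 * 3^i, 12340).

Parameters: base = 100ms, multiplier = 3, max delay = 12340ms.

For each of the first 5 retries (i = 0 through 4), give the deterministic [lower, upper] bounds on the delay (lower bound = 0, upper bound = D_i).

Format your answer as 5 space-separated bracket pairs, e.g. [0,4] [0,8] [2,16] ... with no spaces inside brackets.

Computing bounds per retry:
  i=0: D_i=min(100*3^0,12340)=100, bounds=[0,100]
  i=1: D_i=min(100*3^1,12340)=300, bounds=[0,300]
  i=2: D_i=min(100*3^2,12340)=900, bounds=[0,900]
  i=3: D_i=min(100*3^3,12340)=2700, bounds=[0,2700]
  i=4: D_i=min(100*3^4,12340)=8100, bounds=[0,8100]

Answer: [0,100] [0,300] [0,900] [0,2700] [0,8100]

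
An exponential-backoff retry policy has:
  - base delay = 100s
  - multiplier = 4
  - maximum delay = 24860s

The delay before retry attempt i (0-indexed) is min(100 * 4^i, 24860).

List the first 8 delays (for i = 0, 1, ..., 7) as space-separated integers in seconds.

Computing each delay:
  i=0: min(100*4^0, 24860) = 100
  i=1: min(100*4^1, 24860) = 400
  i=2: min(100*4^2, 24860) = 1600
  i=3: min(100*4^3, 24860) = 6400
  i=4: min(100*4^4, 24860) = 24860
  i=5: min(100*4^5, 24860) = 24860
  i=6: min(100*4^6, 24860) = 24860
  i=7: min(100*4^7, 24860) = 24860

Answer: 100 400 1600 6400 24860 24860 24860 24860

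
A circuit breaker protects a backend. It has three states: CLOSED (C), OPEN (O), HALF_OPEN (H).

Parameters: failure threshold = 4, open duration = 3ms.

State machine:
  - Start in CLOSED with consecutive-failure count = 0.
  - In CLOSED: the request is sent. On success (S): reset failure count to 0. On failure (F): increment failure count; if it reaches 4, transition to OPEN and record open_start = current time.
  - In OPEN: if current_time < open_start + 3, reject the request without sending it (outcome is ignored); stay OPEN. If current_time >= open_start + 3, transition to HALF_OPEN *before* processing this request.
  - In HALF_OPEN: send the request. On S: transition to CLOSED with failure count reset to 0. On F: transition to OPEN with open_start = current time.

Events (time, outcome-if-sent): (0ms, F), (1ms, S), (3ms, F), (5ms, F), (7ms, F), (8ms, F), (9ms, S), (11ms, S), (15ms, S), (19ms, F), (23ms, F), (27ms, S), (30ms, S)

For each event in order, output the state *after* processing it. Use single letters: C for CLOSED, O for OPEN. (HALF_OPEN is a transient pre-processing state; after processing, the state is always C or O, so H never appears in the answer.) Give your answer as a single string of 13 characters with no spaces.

State after each event:
  event#1 t=0ms outcome=F: state=CLOSED
  event#2 t=1ms outcome=S: state=CLOSED
  event#3 t=3ms outcome=F: state=CLOSED
  event#4 t=5ms outcome=F: state=CLOSED
  event#5 t=7ms outcome=F: state=CLOSED
  event#6 t=8ms outcome=F: state=OPEN
  event#7 t=9ms outcome=S: state=OPEN
  event#8 t=11ms outcome=S: state=CLOSED
  event#9 t=15ms outcome=S: state=CLOSED
  event#10 t=19ms outcome=F: state=CLOSED
  event#11 t=23ms outcome=F: state=CLOSED
  event#12 t=27ms outcome=S: state=CLOSED
  event#13 t=30ms outcome=S: state=CLOSED

Answer: CCCCCOOCCCCCC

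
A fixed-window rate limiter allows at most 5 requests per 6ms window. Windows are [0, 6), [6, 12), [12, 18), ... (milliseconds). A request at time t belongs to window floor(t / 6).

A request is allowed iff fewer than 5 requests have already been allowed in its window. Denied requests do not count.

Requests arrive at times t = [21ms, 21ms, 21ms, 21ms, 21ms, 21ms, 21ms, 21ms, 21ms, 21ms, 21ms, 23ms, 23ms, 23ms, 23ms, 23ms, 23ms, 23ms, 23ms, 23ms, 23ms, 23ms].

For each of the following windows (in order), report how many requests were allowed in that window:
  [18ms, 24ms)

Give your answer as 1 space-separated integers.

Processing requests:
  req#1 t=21ms (window 3): ALLOW
  req#2 t=21ms (window 3): ALLOW
  req#3 t=21ms (window 3): ALLOW
  req#4 t=21ms (window 3): ALLOW
  req#5 t=21ms (window 3): ALLOW
  req#6 t=21ms (window 3): DENY
  req#7 t=21ms (window 3): DENY
  req#8 t=21ms (window 3): DENY
  req#9 t=21ms (window 3): DENY
  req#10 t=21ms (window 3): DENY
  req#11 t=21ms (window 3): DENY
  req#12 t=23ms (window 3): DENY
  req#13 t=23ms (window 3): DENY
  req#14 t=23ms (window 3): DENY
  req#15 t=23ms (window 3): DENY
  req#16 t=23ms (window 3): DENY
  req#17 t=23ms (window 3): DENY
  req#18 t=23ms (window 3): DENY
  req#19 t=23ms (window 3): DENY
  req#20 t=23ms (window 3): DENY
  req#21 t=23ms (window 3): DENY
  req#22 t=23ms (window 3): DENY

Allowed counts by window: 5

Answer: 5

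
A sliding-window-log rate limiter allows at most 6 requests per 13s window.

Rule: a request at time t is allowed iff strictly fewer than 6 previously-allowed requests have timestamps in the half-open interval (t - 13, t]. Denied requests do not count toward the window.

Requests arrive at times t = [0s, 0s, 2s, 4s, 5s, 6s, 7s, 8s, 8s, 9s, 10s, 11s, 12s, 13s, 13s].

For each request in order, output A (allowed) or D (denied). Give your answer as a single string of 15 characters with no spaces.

Tracking allowed requests in the window:
  req#1 t=0s: ALLOW
  req#2 t=0s: ALLOW
  req#3 t=2s: ALLOW
  req#4 t=4s: ALLOW
  req#5 t=5s: ALLOW
  req#6 t=6s: ALLOW
  req#7 t=7s: DENY
  req#8 t=8s: DENY
  req#9 t=8s: DENY
  req#10 t=9s: DENY
  req#11 t=10s: DENY
  req#12 t=11s: DENY
  req#13 t=12s: DENY
  req#14 t=13s: ALLOW
  req#15 t=13s: ALLOW

Answer: AAAAAADDDDDDDAA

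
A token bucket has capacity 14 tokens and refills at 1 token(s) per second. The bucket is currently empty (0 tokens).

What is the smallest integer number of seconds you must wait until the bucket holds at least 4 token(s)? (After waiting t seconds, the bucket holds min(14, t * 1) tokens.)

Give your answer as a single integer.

Need t * 1 >= 4, so t >= 4/1.
Smallest integer t = ceil(4/1) = 4.

Answer: 4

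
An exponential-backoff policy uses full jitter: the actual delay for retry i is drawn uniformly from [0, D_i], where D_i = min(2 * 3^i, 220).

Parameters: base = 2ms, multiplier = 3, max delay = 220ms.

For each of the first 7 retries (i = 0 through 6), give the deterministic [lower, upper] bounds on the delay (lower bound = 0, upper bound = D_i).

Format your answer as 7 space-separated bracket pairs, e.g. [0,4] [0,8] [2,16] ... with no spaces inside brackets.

Computing bounds per retry:
  i=0: D_i=min(2*3^0,220)=2, bounds=[0,2]
  i=1: D_i=min(2*3^1,220)=6, bounds=[0,6]
  i=2: D_i=min(2*3^2,220)=18, bounds=[0,18]
  i=3: D_i=min(2*3^3,220)=54, bounds=[0,54]
  i=4: D_i=min(2*3^4,220)=162, bounds=[0,162]
  i=5: D_i=min(2*3^5,220)=220, bounds=[0,220]
  i=6: D_i=min(2*3^6,220)=220, bounds=[0,220]

Answer: [0,2] [0,6] [0,18] [0,54] [0,162] [0,220] [0,220]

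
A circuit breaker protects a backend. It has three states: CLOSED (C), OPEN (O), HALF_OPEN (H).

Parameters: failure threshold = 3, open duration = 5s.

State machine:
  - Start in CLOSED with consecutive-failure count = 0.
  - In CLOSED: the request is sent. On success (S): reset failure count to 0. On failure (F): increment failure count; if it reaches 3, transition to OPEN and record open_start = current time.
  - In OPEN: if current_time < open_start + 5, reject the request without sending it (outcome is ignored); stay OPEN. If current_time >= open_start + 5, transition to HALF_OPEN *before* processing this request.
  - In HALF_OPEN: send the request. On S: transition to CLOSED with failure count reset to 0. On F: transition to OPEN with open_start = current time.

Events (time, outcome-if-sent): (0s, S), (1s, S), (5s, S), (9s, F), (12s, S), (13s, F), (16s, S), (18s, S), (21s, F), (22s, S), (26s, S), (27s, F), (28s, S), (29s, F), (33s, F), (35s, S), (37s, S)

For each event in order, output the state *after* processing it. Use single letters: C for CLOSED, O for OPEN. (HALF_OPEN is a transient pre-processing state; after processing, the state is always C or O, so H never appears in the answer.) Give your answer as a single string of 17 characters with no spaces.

Answer: CCCCCCCCCCCCCCCCC

Derivation:
State after each event:
  event#1 t=0s outcome=S: state=CLOSED
  event#2 t=1s outcome=S: state=CLOSED
  event#3 t=5s outcome=S: state=CLOSED
  event#4 t=9s outcome=F: state=CLOSED
  event#5 t=12s outcome=S: state=CLOSED
  event#6 t=13s outcome=F: state=CLOSED
  event#7 t=16s outcome=S: state=CLOSED
  event#8 t=18s outcome=S: state=CLOSED
  event#9 t=21s outcome=F: state=CLOSED
  event#10 t=22s outcome=S: state=CLOSED
  event#11 t=26s outcome=S: state=CLOSED
  event#12 t=27s outcome=F: state=CLOSED
  event#13 t=28s outcome=S: state=CLOSED
  event#14 t=29s outcome=F: state=CLOSED
  event#15 t=33s outcome=F: state=CLOSED
  event#16 t=35s outcome=S: state=CLOSED
  event#17 t=37s outcome=S: state=CLOSED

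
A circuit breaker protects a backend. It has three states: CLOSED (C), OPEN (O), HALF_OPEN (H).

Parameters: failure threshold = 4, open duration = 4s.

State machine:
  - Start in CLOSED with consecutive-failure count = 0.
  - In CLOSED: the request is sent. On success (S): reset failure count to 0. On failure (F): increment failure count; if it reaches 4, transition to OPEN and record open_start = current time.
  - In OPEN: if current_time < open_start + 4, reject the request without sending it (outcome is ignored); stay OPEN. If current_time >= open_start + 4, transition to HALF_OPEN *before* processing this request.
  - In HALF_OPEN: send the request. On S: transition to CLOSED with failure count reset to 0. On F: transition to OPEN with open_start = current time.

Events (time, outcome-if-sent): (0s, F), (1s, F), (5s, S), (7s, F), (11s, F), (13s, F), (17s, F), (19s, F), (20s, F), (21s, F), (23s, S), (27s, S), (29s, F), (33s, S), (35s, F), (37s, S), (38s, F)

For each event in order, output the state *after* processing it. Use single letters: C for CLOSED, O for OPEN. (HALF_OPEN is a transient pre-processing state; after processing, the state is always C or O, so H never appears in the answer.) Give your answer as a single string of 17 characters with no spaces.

Answer: CCCCCCOOOOOCCCCCC

Derivation:
State after each event:
  event#1 t=0s outcome=F: state=CLOSED
  event#2 t=1s outcome=F: state=CLOSED
  event#3 t=5s outcome=S: state=CLOSED
  event#4 t=7s outcome=F: state=CLOSED
  event#5 t=11s outcome=F: state=CLOSED
  event#6 t=13s outcome=F: state=CLOSED
  event#7 t=17s outcome=F: state=OPEN
  event#8 t=19s outcome=F: state=OPEN
  event#9 t=20s outcome=F: state=OPEN
  event#10 t=21s outcome=F: state=OPEN
  event#11 t=23s outcome=S: state=OPEN
  event#12 t=27s outcome=S: state=CLOSED
  event#13 t=29s outcome=F: state=CLOSED
  event#14 t=33s outcome=S: state=CLOSED
  event#15 t=35s outcome=F: state=CLOSED
  event#16 t=37s outcome=S: state=CLOSED
  event#17 t=38s outcome=F: state=CLOSED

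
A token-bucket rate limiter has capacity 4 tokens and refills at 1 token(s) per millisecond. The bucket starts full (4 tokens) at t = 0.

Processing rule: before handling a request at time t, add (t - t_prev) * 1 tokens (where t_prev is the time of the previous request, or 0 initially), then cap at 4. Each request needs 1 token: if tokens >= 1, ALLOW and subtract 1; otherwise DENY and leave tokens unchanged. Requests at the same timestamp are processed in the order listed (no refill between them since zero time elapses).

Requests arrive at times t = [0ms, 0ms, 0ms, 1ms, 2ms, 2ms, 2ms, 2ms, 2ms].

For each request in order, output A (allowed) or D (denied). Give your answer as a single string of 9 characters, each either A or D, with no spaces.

Simulating step by step:
  req#1 t=0ms: ALLOW
  req#2 t=0ms: ALLOW
  req#3 t=0ms: ALLOW
  req#4 t=1ms: ALLOW
  req#5 t=2ms: ALLOW
  req#6 t=2ms: ALLOW
  req#7 t=2ms: DENY
  req#8 t=2ms: DENY
  req#9 t=2ms: DENY

Answer: AAAAAADDD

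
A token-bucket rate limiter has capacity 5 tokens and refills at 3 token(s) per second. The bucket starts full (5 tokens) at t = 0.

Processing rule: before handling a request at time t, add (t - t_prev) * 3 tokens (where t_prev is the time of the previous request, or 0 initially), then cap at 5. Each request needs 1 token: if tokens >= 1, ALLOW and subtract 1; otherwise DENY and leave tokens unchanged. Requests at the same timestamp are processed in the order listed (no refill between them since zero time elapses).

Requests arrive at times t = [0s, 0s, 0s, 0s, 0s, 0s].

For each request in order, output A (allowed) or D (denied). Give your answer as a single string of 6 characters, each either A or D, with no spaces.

Simulating step by step:
  req#1 t=0s: ALLOW
  req#2 t=0s: ALLOW
  req#3 t=0s: ALLOW
  req#4 t=0s: ALLOW
  req#5 t=0s: ALLOW
  req#6 t=0s: DENY

Answer: AAAAAD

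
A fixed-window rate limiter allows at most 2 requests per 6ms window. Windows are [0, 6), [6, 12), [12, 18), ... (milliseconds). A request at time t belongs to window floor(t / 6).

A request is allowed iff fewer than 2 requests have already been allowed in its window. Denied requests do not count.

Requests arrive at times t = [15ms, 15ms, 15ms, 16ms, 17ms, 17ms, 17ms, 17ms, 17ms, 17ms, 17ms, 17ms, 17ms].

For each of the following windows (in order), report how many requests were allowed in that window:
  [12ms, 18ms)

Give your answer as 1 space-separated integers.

Processing requests:
  req#1 t=15ms (window 2): ALLOW
  req#2 t=15ms (window 2): ALLOW
  req#3 t=15ms (window 2): DENY
  req#4 t=16ms (window 2): DENY
  req#5 t=17ms (window 2): DENY
  req#6 t=17ms (window 2): DENY
  req#7 t=17ms (window 2): DENY
  req#8 t=17ms (window 2): DENY
  req#9 t=17ms (window 2): DENY
  req#10 t=17ms (window 2): DENY
  req#11 t=17ms (window 2): DENY
  req#12 t=17ms (window 2): DENY
  req#13 t=17ms (window 2): DENY

Allowed counts by window: 2

Answer: 2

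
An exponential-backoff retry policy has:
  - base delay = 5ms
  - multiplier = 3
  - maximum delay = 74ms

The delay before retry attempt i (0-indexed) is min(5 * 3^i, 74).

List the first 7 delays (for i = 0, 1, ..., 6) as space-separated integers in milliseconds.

Computing each delay:
  i=0: min(5*3^0, 74) = 5
  i=1: min(5*3^1, 74) = 15
  i=2: min(5*3^2, 74) = 45
  i=3: min(5*3^3, 74) = 74
  i=4: min(5*3^4, 74) = 74
  i=5: min(5*3^5, 74) = 74
  i=6: min(5*3^6, 74) = 74

Answer: 5 15 45 74 74 74 74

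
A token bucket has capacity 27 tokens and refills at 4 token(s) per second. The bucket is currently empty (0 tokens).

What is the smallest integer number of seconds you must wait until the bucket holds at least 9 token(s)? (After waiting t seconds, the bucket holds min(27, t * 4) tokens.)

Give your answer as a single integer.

Answer: 3

Derivation:
Need t * 4 >= 9, so t >= 9/4.
Smallest integer t = ceil(9/4) = 3.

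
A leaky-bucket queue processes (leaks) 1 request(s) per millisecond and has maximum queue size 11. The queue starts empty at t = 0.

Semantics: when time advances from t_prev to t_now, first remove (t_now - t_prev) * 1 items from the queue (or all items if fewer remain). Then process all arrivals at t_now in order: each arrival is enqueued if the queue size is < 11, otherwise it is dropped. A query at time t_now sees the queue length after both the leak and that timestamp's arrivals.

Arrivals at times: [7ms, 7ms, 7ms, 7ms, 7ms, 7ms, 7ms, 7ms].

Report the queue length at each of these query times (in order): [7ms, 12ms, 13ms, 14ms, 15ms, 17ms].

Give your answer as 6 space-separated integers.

Answer: 8 3 2 1 0 0

Derivation:
Queue lengths at query times:
  query t=7ms: backlog = 8
  query t=12ms: backlog = 3
  query t=13ms: backlog = 2
  query t=14ms: backlog = 1
  query t=15ms: backlog = 0
  query t=17ms: backlog = 0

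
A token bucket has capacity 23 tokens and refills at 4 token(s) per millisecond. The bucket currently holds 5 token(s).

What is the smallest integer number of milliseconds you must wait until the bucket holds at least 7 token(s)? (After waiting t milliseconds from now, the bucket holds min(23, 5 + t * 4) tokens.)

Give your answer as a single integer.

Need 5 + t * 4 >= 7, so t >= 2/4.
Smallest integer t = ceil(2/4) = 1.

Answer: 1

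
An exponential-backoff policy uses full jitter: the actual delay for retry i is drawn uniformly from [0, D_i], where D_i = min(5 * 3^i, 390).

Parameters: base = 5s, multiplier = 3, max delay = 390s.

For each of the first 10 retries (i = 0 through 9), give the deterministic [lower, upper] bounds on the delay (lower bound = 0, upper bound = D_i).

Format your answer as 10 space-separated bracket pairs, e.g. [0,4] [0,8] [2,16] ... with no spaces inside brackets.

Answer: [0,5] [0,15] [0,45] [0,135] [0,390] [0,390] [0,390] [0,390] [0,390] [0,390]

Derivation:
Computing bounds per retry:
  i=0: D_i=min(5*3^0,390)=5, bounds=[0,5]
  i=1: D_i=min(5*3^1,390)=15, bounds=[0,15]
  i=2: D_i=min(5*3^2,390)=45, bounds=[0,45]
  i=3: D_i=min(5*3^3,390)=135, bounds=[0,135]
  i=4: D_i=min(5*3^4,390)=390, bounds=[0,390]
  i=5: D_i=min(5*3^5,390)=390, bounds=[0,390]
  i=6: D_i=min(5*3^6,390)=390, bounds=[0,390]
  i=7: D_i=min(5*3^7,390)=390, bounds=[0,390]
  i=8: D_i=min(5*3^8,390)=390, bounds=[0,390]
  i=9: D_i=min(5*3^9,390)=390, bounds=[0,390]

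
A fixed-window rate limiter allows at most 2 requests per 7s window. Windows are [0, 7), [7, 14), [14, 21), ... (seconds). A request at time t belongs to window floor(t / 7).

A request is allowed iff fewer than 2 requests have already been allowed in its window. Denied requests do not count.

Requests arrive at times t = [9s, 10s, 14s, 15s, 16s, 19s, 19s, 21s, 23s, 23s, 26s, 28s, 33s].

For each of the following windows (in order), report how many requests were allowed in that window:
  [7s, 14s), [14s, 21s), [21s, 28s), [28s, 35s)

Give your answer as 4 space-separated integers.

Answer: 2 2 2 2

Derivation:
Processing requests:
  req#1 t=9s (window 1): ALLOW
  req#2 t=10s (window 1): ALLOW
  req#3 t=14s (window 2): ALLOW
  req#4 t=15s (window 2): ALLOW
  req#5 t=16s (window 2): DENY
  req#6 t=19s (window 2): DENY
  req#7 t=19s (window 2): DENY
  req#8 t=21s (window 3): ALLOW
  req#9 t=23s (window 3): ALLOW
  req#10 t=23s (window 3): DENY
  req#11 t=26s (window 3): DENY
  req#12 t=28s (window 4): ALLOW
  req#13 t=33s (window 4): ALLOW

Allowed counts by window: 2 2 2 2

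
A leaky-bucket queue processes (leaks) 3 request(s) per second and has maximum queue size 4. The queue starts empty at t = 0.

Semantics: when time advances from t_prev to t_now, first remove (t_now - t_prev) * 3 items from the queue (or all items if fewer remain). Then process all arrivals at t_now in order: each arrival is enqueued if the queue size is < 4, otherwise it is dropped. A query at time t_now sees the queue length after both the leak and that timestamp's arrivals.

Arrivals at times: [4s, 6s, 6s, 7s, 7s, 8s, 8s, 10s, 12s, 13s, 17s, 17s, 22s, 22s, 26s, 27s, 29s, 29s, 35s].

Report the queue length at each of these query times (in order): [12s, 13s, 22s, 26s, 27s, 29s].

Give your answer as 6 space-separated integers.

Queue lengths at query times:
  query t=12s: backlog = 1
  query t=13s: backlog = 1
  query t=22s: backlog = 2
  query t=26s: backlog = 1
  query t=27s: backlog = 1
  query t=29s: backlog = 2

Answer: 1 1 2 1 1 2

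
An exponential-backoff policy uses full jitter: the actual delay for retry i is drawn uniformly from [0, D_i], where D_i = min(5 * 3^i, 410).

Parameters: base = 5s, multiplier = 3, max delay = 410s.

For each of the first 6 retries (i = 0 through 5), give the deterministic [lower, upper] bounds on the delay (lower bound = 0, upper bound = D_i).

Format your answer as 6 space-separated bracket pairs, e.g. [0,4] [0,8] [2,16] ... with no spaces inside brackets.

Answer: [0,5] [0,15] [0,45] [0,135] [0,405] [0,410]

Derivation:
Computing bounds per retry:
  i=0: D_i=min(5*3^0,410)=5, bounds=[0,5]
  i=1: D_i=min(5*3^1,410)=15, bounds=[0,15]
  i=2: D_i=min(5*3^2,410)=45, bounds=[0,45]
  i=3: D_i=min(5*3^3,410)=135, bounds=[0,135]
  i=4: D_i=min(5*3^4,410)=405, bounds=[0,405]
  i=5: D_i=min(5*3^5,410)=410, bounds=[0,410]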